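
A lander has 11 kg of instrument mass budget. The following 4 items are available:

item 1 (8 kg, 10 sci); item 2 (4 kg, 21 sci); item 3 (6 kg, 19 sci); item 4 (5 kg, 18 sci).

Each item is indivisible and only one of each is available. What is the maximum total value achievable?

This is a 0/1 knapsack; check combinations near the capacity.
- item 2+item 3: mass 4+6=10, value 21+19=40
- item 2+item 4: mass 4+5=9, value 21+18=39
- item 3+item 4: mass 6+5=11, value 19+18=37
- item 2: mass 4, value 21
- item 3: mass 6, value 19
Best: 40 sci.

40 sci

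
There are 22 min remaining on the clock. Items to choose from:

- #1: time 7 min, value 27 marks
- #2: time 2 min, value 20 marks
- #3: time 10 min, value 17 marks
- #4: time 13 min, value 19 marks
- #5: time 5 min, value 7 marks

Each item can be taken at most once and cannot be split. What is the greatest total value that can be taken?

Check high-value combinations within 22 min:
- #1+#2+#4: time 7+2+13=22, value 27+20+19=66
- #1+#2+#3: time 7+2+10=19, value 27+20+17=64
- #1+#2+#5: time 7+2+5=14, value 27+20+7=54
- #1+#3+#5: time 7+10+5=22, value 27+17+7=51
Best: 66 marks.

66 marks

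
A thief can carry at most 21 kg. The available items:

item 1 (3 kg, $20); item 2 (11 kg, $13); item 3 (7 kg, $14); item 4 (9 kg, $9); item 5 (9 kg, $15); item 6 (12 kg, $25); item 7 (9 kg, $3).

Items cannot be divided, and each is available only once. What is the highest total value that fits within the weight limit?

Check high-value combinations within 21 kg:
- item 1+item 3+item 5: weight 3+7+9=19, value 20+14+15=49
- item 1+item 2+item 3: weight 3+11+7=21, value 20+13+14=47
- item 1+item 6: weight 3+12=15, value 20+25=45
- item 1+item 4+item 5: weight 3+9+9=21, value 20+9+15=44
Best: $49.

$49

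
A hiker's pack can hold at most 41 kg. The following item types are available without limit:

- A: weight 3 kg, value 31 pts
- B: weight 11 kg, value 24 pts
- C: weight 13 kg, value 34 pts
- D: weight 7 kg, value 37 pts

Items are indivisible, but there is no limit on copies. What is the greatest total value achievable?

403 pts

Best value-per-unit is A at 31/3, and filling with it alone uses weight 13×3=39. No mix of the others beats 13×31 = 403.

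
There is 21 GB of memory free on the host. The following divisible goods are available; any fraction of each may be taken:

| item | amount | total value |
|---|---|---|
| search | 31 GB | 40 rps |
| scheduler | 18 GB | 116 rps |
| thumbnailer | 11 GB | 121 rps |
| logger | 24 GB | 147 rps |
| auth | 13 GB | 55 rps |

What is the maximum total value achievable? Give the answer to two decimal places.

Take in order of value per unit:
- thumbnailer (121/11 per unit): all 11 → value 121, running total 121.00
- scheduler (116/18 per unit): 10 of 18 → value 10×116/18 = 64.4444, running total 185.44
Total 185.44.

185.44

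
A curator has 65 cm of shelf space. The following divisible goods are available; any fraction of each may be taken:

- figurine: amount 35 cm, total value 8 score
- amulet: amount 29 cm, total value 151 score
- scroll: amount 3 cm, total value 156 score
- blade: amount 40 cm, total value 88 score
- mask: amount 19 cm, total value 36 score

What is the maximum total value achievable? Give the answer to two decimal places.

379.60

Take in order of value per unit:
- scroll (156/3 per unit): all 3 → value 156, running total 156.00
- amulet (151/29 per unit): all 29 → value 151, running total 307.00
- blade (88/40 per unit): 33 of 40 → value 33×88/40 = 72.6000, running total 379.60
Total 379.60.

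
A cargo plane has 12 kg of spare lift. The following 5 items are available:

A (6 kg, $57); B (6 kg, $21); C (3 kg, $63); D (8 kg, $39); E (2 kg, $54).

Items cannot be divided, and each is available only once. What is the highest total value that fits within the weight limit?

This is a 0/1 knapsack; check combinations near the capacity.
- A+C+E: weight 6+3+2=11, value 57+63+54=174
- B+C+E: weight 6+3+2=11, value 21+63+54=138
- A+C: weight 6+3=9, value 57+63=120
- C+E: weight 3+2=5, value 63+54=117
Best: $174.

$174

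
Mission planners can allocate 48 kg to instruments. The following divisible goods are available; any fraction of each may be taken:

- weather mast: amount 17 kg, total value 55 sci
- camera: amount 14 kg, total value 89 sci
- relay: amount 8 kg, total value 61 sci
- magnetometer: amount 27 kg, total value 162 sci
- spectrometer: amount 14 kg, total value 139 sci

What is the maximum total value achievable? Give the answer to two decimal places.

361.00

Take in order of value per unit:
- spectrometer (139/14 per unit): all 14 → value 139, running total 139.00
- relay (61/8 per unit): all 8 → value 61, running total 200.00
- camera (89/14 per unit): all 14 → value 89, running total 289.00
- magnetometer (162/27 per unit): 12 of 27 → value 12×162/27 = 72.0000, running total 361.00
Total 361.00.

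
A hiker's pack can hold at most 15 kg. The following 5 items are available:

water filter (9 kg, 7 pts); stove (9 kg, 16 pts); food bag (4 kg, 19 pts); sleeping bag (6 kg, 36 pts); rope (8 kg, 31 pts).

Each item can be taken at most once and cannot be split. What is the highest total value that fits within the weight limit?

67 pts

Check high-value combinations within 15 kg:
- sleeping bag+rope: weight 6+8=14, value 36+31=67
- food bag+sleeping bag: weight 4+6=10, value 19+36=55
- stove+sleeping bag: weight 9+6=15, value 16+36=52
- food bag+rope: weight 4+8=12, value 19+31=50
Best: 67 pts.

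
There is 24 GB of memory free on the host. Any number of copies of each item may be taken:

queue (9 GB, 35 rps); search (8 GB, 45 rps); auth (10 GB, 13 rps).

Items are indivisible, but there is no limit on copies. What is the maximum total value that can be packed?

135 rps

Best value-per-unit is search at 45/8, and filling with it alone uses memory 3×8=24. No mix of the others beats 3×45 = 135.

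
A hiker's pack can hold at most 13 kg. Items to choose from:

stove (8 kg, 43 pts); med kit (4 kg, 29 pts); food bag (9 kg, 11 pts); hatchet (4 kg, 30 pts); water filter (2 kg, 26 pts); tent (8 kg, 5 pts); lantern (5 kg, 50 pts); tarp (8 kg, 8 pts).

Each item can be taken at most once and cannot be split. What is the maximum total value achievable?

This is a 0/1 knapsack; check combinations near the capacity.
- med kit+hatchet+lantern: weight 4+4+5=13, value 29+30+50=109
- hatchet+water filter+lantern: weight 4+2+5=11, value 30+26+50=106
- med kit+water filter+lantern: weight 4+2+5=11, value 29+26+50=105
- stove+lantern: weight 8+5=13, value 43+50=93
- med kit+hatchet+water filter: weight 4+4+2=10, value 29+30+26=85
Best: 109 pts.

109 pts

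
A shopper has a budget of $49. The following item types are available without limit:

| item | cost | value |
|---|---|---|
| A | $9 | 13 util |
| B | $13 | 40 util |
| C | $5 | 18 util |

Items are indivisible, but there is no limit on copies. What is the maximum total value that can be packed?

166 util

Best value-per-unit is C at 18/5; filling with it alone gives 9×18 = 162.
Optimal mix: 1×B + 7×C → cost 48, value 166.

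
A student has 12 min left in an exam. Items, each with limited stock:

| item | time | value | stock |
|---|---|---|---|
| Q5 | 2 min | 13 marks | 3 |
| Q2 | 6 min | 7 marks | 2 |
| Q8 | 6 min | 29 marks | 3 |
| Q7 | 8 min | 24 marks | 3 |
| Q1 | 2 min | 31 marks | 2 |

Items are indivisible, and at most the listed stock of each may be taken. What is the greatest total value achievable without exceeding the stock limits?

104 marks

Best selections within time 12 and stock limits:
- 1×Q5 + 1×Q8 + 2×Q1: time 12, value 104
- 3×Q5 + 2×Q1: time 10, value 101
Best: 104 marks.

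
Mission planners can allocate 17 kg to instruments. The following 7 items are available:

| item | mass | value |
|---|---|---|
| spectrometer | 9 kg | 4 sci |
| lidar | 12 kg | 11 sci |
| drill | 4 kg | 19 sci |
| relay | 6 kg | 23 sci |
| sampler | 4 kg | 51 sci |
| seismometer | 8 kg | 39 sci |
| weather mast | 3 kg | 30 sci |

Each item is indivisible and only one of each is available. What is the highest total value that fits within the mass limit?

This is a 0/1 knapsack; check combinations near the capacity.
- drill+relay+sampler+weather mast: mass 4+6+4+3=17, value 19+23+51+30=123
- sampler+seismometer+weather mast: mass 4+8+3=15, value 51+39+30=120
- drill+sampler+seismometer: mass 4+4+8=16, value 19+51+39=109
Best: 123 sci.

123 sci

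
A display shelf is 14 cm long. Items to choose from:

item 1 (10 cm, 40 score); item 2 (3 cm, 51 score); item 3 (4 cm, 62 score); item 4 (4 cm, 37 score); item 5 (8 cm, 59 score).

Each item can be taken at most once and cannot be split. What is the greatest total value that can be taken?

150 score

Check high-value combinations within 14 cm:
- item 2+item 3+item 4: length 3+4+4=11, value 51+62+37=150
- item 3+item 5: length 4+8=12, value 62+59=121
- item 2+item 3: length 3+4=7, value 51+62=113
Best: 150 score.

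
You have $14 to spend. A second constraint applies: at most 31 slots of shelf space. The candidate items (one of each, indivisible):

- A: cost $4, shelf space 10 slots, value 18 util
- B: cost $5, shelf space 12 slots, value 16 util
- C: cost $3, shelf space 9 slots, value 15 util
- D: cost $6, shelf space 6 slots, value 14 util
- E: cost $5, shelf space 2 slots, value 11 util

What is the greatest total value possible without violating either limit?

49 util

Feasible sets respecting both limits:
- A+B+C: cost 12, shelf space 31, value 49
- A+C+D: cost 13, shelf space 25, value 47
- B+C+D: cost 14, shelf space 27, value 45
Best: 49 util.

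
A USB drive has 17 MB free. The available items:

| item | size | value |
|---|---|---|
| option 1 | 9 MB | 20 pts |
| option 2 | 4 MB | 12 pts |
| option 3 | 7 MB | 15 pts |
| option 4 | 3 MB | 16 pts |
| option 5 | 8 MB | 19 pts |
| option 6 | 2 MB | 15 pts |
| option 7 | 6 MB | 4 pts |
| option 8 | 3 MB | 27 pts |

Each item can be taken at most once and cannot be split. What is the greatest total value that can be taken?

Check high-value combinations within 17 MB:
- option 1+option 4+option 6+option 8: size 9+3+2+3=17, value 20+16+15+27=78
- option 4+option 5+option 6+option 8: size 3+8+2+3=16, value 16+19+15+27=77
- option 3+option 4+option 6+option 8: size 7+3+2+3=15, value 15+16+15+27=73
Best: 78 pts.

78 pts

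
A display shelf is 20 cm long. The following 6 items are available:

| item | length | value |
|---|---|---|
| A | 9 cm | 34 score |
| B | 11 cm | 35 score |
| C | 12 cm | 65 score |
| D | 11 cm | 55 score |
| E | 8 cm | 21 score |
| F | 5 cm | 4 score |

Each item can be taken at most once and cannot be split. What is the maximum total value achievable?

89 score

Check high-value combinations within 20 cm:
- A+D: length 9+11=20, value 34+55=89
- C+E: length 12+8=20, value 65+21=86
- D+E: length 11+8=19, value 55+21=76
- C+F: length 12+5=17, value 65+4=69
- A+B: length 9+11=20, value 34+35=69
Best: 89 score.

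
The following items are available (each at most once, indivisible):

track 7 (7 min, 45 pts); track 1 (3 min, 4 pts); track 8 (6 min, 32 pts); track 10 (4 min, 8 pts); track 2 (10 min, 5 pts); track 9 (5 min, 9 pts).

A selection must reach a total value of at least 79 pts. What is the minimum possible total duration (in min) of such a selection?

16

Subsets with value ≥ 79, sorted by total duration:
- track 7+track 1+track 8: duration 16, value 81
- track 7+track 8+track 10: duration 17, value 85
- track 7+track 8+track 9: duration 18, value 86
- track 7+track 1+track 8+track 10: duration 20, value 89
Minimum duration: 16 min.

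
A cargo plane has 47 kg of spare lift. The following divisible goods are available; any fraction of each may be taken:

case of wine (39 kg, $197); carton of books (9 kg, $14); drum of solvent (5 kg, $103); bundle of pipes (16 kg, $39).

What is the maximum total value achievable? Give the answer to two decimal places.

307.31

Take in order of value per unit:
- drum of solvent (103/5 per unit): all 5 → value 103, running total 103.00
- case of wine (197/39 per unit): all 39 → value 197, running total 300.00
- bundle of pipes (39/16 per unit): 3 of 16 → value 3×39/16 = 7.3125, running total 307.31
Total 307.31.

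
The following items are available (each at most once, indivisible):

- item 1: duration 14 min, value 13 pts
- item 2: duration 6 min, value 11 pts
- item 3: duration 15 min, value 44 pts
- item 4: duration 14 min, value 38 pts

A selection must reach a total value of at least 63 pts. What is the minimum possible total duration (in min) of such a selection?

29

Subsets with value ≥ 63, sorted by total duration:
- item 3+item 4: duration 29, value 82
- item 2+item 3+item 4: duration 35, value 93
Minimum duration: 29 min.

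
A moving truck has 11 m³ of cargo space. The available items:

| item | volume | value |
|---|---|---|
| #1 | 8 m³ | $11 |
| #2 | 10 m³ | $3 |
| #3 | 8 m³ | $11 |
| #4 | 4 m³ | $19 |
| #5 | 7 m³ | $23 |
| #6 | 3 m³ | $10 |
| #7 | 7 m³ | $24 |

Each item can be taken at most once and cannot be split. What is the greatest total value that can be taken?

$43

Check high-value combinations within 11 m³:
- #4+#7: volume 4+7=11, value 19+24=43
- #4+#5: volume 4+7=11, value 19+23=42
- #6+#7: volume 3+7=10, value 10+24=34
- #5+#6: volume 7+3=10, value 23+10=33
Best: $43.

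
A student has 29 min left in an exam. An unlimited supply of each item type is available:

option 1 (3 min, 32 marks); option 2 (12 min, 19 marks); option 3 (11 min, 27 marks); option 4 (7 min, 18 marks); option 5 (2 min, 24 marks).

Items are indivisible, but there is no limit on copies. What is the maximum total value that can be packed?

Best value-per-unit is option 5 at 24/2; filling with it alone gives 14×24 = 336.
Optimal mix: 1×option 1 + 13×option 5 → time 29, value 344.

344 marks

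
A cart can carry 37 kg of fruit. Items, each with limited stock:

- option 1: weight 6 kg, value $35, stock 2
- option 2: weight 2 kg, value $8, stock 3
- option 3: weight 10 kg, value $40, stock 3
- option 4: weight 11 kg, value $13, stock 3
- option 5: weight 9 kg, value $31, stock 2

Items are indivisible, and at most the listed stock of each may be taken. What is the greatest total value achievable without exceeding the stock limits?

$166

Top feasible selections:
- 2×option 1 + 2×option 2 + 2×option 3: weight 36, value 166
- 2×option 1 + 3×option 2 + 1×option 3 + 1×option 5: weight 37, value 165
Best: $166.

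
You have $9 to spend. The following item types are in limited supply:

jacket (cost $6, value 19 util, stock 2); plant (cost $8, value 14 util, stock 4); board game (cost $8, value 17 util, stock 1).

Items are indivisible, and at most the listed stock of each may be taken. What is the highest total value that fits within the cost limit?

19 util

Top feasible selections:
- 1×jacket: cost 6, value 19
- 1×board game: cost 8, value 17
- 1×plant: cost 8, value 14
Best: 19 util.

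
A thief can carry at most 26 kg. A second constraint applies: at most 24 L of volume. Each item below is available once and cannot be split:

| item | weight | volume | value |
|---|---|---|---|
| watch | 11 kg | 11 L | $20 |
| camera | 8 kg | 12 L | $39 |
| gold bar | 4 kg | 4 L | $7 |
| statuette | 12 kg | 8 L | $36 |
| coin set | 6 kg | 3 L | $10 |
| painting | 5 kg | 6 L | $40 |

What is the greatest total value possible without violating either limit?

$89

Feasible sets respecting both limits:
- camera+coin set+painting: weight 19, volume 21, value 89
- camera+gold bar+painting: weight 17, volume 22, value 86
- statuette+coin set+painting: weight 23, volume 17, value 86
Best: $89.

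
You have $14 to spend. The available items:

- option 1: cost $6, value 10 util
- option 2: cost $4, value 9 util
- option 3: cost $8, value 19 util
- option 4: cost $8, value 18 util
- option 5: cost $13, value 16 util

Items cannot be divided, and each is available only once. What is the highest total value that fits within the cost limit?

29 util

Check high-value combinations within $14:
- option 1+option 3: cost 6+8=14, value 10+19=29
- option 2+option 3: cost 4+8=12, value 9+19=28
- option 1+option 4: cost 6+8=14, value 10+18=28
- option 2+option 4: cost 4+8=12, value 9+18=27
Best: 29 util.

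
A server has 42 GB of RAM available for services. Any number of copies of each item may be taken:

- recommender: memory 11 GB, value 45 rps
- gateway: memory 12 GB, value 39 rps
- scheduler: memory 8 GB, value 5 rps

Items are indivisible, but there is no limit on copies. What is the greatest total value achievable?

Best value-per-unit is recommender at 45/11; filling with it alone gives 3×45 = 135.
Optimal mix: 3×recommender + 1×scheduler → memory 41, value 140.

140 rps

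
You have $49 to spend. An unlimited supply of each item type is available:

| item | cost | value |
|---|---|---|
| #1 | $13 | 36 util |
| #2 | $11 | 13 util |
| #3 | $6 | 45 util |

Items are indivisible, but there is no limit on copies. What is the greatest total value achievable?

360 util

Best value-per-unit is #3 at 45/6, and filling with it alone uses cost 8×6=48. No mix of the others beats 8×45 = 360.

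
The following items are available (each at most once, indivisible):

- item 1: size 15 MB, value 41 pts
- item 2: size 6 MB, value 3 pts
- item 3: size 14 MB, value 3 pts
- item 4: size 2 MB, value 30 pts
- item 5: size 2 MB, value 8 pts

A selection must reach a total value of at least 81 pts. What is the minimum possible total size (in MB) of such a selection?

25

Subsets with value ≥ 81, sorted by total size:
- item 1+item 2+item 4+item 5: size 25, value 82
- item 1+item 3+item 4+item 5: size 33, value 82
- item 1+item 2+item 3+item 4+item 5: size 39, value 85
Minimum size: 25 MB.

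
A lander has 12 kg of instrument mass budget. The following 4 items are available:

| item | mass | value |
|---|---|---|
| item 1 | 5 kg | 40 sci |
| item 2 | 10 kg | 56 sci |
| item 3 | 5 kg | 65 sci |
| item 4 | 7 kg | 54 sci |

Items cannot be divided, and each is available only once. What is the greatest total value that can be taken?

This is a 0/1 knapsack; check combinations near the capacity.
- item 3+item 4: mass 5+7=12, value 65+54=119
- item 1+item 3: mass 5+5=10, value 40+65=105
- item 1+item 4: mass 5+7=12, value 40+54=94
- item 3: mass 5, value 65
- item 2: mass 10, value 56
Best: 119 sci.

119 sci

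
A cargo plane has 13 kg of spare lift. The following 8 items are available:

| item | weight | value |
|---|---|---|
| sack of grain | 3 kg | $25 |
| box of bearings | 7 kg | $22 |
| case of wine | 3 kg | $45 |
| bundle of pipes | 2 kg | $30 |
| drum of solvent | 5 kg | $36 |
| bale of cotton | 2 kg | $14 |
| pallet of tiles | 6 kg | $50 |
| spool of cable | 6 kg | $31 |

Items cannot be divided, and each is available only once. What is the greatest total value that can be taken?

This is a 0/1 knapsack; check combinations near the capacity.
- case of wine+bundle of pipes+bale of cotton+pallet of tiles: weight 3+2+2+6=13, value 45+30+14+50=139
- sack of grain+case of wine+bundle of pipes+drum of solvent: weight 3+3+2+5=13, value 25+45+30+36=136
- case of wine+bundle of pipes+pallet of tiles: weight 3+2+6=11, value 45+30+50=125
- case of wine+bundle of pipes+drum of solvent+bale of cotton: weight 3+2+5+2=12, value 45+30+36+14=125
- sack of grain+case of wine+pallet of tiles: weight 3+3+6=12, value 25+45+50=120
Best: $139.

$139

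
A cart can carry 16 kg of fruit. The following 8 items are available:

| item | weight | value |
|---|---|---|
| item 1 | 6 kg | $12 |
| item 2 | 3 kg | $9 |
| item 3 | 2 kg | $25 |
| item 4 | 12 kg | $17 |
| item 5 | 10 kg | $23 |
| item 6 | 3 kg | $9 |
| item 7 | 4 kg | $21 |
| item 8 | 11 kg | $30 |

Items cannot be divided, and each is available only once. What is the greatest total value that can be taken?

$69

Check high-value combinations within 16 kg:
- item 3+item 5+item 7: weight 2+10+4=16, value 25+23+21=69
- item 1+item 2+item 3+item 7: weight 6+3+2+4=15, value 12+9+25+21=67
- item 1+item 3+item 6+item 7: weight 6+2+3+4=15, value 12+25+9+21=67
- item 2+item 3+item 6+item 7: weight 3+2+3+4=12, value 9+25+9+21=64
- item 2+item 3+item 8: weight 3+2+11=16, value 9+25+30=64
Best: $69.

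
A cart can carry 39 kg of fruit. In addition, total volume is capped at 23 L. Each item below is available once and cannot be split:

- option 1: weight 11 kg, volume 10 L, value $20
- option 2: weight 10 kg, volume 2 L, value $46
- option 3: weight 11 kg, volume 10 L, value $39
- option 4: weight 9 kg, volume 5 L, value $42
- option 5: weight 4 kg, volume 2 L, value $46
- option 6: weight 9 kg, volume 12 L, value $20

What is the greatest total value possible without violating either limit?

$173

Feasible sets respecting both limits:
- option 2+option 3+option 4+option 5: weight 34, volume 19, value 173
- option 1+option 2+option 4+option 5: weight 34, volume 19, value 154
- option 2+option 4+option 5+option 6: weight 32, volume 21, value 154
Best: $173.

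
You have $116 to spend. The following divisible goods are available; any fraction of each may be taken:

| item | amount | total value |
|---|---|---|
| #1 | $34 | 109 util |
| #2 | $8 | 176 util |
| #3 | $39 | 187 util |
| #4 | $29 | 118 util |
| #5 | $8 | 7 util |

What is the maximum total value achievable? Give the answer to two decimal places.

Take in order of value per unit:
- #2 (176/8 per unit): all 8 → value 176, running total 176.00
- #3 (187/39 per unit): all 39 → value 187, running total 363.00
- #4 (118/29 per unit): all 29 → value 118, running total 481.00
- #1 (109/34 per unit): all 34 → value 109, running total 590.00
- #5 (7/8 per unit): 6 of 8 → value 6×7/8 = 5.2500, running total 595.25
Total 595.25.

595.25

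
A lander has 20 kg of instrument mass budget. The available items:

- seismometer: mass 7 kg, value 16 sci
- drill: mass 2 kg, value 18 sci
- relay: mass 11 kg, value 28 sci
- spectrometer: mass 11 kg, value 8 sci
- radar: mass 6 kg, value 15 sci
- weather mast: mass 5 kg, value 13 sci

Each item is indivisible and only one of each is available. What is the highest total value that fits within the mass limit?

This is a 0/1 knapsack; check combinations near the capacity.
- seismometer+drill+relay: mass 7+2+11=20, value 16+18+28=62
- seismometer+drill+radar+weather mast: mass 7+2+6+5=20, value 16+18+15+13=62
- drill+relay+radar: mass 2+11+6=19, value 18+28+15=61
- drill+relay+weather mast: mass 2+11+5=18, value 18+28+13=59
Best: 62 sci.

62 sci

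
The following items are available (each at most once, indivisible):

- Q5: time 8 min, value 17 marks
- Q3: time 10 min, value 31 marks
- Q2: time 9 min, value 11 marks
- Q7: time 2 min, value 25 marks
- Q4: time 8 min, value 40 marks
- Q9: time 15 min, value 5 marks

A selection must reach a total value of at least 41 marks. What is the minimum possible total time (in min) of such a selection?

Subsets with value ≥ 41, sorted by total time:
- Q7+Q4: time 10, value 65
- Q5+Q7: time 10, value 42
Minimum time: 10 min.

10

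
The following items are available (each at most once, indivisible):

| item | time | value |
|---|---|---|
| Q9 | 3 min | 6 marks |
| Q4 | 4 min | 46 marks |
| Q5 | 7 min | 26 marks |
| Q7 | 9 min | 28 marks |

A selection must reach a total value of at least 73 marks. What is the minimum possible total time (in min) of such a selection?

Subsets with value ≥ 73, sorted by total time:
- Q4+Q7: time 13, value 74
- Q9+Q4+Q5: time 14, value 78
Minimum time: 13 min.

13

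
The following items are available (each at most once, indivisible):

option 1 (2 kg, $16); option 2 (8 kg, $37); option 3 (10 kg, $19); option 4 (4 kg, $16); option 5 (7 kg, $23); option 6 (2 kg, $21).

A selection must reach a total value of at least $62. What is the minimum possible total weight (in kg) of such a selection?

Subsets with value ≥ 62, sorted by total weight:
- option 1+option 2+option 6: weight 12, value 74
- option 2+option 4+option 6: weight 14, value 74
Minimum weight: 12 kg.

12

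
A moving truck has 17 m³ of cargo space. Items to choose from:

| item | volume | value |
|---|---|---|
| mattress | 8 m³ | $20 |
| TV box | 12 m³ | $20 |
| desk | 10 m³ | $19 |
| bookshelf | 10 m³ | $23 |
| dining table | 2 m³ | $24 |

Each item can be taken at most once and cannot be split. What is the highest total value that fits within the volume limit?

$47

Check high-value combinations within 17 m³:
- bookshelf+dining table: volume 10+2=12, value 23+24=47
- mattress+dining table: volume 8+2=10, value 20+24=44
- TV box+dining table: volume 12+2=14, value 20+24=44
Best: $47.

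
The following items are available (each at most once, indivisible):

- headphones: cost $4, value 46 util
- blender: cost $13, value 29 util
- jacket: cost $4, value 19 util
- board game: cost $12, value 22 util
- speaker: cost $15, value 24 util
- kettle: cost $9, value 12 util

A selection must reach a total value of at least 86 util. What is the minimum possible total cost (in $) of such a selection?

20

Subsets with value ≥ 86, sorted by total cost:
- headphones+jacket+board game: cost 20, value 87
- headphones+blender+jacket: cost 21, value 94
- headphones+jacket+speaker: cost 23, value 89
- headphones+blender+kettle: cost 26, value 87
Minimum cost: 20 $.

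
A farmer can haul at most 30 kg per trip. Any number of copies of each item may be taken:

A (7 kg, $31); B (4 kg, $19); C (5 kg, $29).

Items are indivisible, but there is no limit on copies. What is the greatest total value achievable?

Best value-per-unit is C at 29/5, and filling with it alone uses weight 6×5=30. No mix of the others beats 6×29 = 174.

$174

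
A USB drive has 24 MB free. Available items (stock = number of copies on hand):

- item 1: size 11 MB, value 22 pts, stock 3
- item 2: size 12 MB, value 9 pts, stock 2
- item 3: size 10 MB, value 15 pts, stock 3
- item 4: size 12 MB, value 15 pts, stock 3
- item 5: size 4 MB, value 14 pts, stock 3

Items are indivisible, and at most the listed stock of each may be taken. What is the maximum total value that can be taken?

Best selections within size 24 and stock limits:
- 1×item 1 + 3×item 5: size 23, value 64
- 1×item 3 + 3×item 5: size 22, value 57
- 1×item 4 + 3×item 5: size 24, value 57
Best: 64 pts.

64 pts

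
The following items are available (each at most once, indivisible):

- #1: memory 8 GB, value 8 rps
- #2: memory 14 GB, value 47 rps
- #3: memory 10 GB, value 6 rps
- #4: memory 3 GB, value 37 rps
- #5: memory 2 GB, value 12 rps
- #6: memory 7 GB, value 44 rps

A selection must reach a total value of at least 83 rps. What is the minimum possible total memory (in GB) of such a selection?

12

Subsets with value ≥ 83, sorted by total memory:
- #4+#5+#6: memory 12, value 93
- #2+#4: memory 17, value 84
- #1+#4+#6: memory 18, value 89
Minimum memory: 12 GB.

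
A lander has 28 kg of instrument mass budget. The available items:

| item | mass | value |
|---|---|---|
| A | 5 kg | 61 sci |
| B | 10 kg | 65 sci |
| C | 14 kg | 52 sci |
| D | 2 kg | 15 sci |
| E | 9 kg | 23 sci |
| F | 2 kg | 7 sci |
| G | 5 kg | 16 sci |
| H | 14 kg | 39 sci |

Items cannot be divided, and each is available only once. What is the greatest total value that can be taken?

Check high-value combinations within 28 kg:
- A+B+D+E+F: mass 5+10+2+9+2=28, value 61+65+15+23+7=171
- A+B+D+F+G: mass 5+10+2+2+5=24, value 61+65+15+7+16=164
- A+B+D+E: mass 5+10+2+9=26, value 61+65+15+23=164
Best: 171 sci.

171 sci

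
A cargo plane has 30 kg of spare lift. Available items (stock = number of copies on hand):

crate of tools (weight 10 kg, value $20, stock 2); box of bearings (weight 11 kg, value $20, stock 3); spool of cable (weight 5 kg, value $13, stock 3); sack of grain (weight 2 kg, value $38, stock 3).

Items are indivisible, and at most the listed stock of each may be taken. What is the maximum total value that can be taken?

Best selections within weight 30 and stock limits:
- 1×crate of tools + 2×spool of cable + 3×sack of grain: weight 26, value 160
- 1×box of bearings + 2×spool of cable + 3×sack of grain: weight 27, value 160
- 2×crate of tools + 3×sack of grain: weight 26, value 154
Best: $160.

$160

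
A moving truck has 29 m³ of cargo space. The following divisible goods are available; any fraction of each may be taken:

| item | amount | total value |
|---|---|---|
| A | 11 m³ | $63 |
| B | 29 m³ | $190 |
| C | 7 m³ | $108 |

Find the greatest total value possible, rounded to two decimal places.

Take in order of value per unit:
- C (108/7 per unit): all 7 → value 108, running total 108.00
- B (190/29 per unit): 22 of 29 → value 22×190/29 = 144.1379, running total 252.14
Total 252.14.

252.14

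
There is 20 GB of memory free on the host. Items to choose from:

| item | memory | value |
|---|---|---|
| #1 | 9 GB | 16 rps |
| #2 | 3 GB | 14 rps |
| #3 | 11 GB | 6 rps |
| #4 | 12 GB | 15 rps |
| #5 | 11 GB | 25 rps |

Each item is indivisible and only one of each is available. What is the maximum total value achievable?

This is a 0/1 knapsack; check combinations near the capacity.
- #1+#5: memory 9+11=20, value 16+25=41
- #2+#5: memory 3+11=14, value 14+25=39
- #1+#2: memory 9+3=12, value 16+14=30
- #2+#4: memory 3+12=15, value 14+15=29
- #5: memory 11, value 25
Best: 41 rps.

41 rps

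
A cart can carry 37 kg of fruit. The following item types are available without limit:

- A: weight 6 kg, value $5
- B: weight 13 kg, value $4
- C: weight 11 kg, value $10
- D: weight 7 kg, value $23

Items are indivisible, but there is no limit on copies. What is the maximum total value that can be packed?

$115

Best value-per-unit is D at 23/7, and filling with it alone uses weight 5×7=35. No mix of the others beats 5×23 = 115.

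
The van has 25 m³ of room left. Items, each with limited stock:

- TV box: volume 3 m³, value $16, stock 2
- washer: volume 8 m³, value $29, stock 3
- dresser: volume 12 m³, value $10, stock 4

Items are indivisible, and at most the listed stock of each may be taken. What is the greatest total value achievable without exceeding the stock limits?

$90

Top feasible selections:
- 2×TV box + 2×washer: volume 22, value 90
- 3×washer: volume 24, value 87
Best: $90.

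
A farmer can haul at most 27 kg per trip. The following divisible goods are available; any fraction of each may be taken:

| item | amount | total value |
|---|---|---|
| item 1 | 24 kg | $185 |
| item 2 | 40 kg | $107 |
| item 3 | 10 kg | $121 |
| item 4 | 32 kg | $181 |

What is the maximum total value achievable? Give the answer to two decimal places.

Take in order of value per unit:
- item 3 (121/10 per unit): all 10 → value 121, running total 121.00
- item 1 (185/24 per unit): 17 of 24 → value 17×185/24 = 131.0417, running total 252.04
Total 252.04.

252.04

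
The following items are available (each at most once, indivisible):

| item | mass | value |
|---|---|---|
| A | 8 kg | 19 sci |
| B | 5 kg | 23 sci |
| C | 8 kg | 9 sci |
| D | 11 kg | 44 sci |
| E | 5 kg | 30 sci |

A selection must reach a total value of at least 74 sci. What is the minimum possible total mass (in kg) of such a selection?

Subsets with value ≥ 74, sorted by total mass:
- D+E: mass 16, value 74
- B+D+E: mass 21, value 97
- A+D+E: mass 24, value 93
Minimum mass: 16 kg.

16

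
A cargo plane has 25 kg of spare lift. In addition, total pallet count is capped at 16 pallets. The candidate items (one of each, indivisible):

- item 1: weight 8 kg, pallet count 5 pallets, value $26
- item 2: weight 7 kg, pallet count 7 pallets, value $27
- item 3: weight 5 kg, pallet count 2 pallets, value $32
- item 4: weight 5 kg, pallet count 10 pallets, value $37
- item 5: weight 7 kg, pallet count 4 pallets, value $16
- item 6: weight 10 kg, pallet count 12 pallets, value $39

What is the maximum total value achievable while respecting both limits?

$85

Feasible sets respecting both limits:
- item 1+item 2+item 3: weight 20, pallet count 14, value 85
- item 3+item 4+item 5: weight 17, pallet count 16, value 85
- item 2+item 3+item 5: weight 19, pallet count 13, value 75
- item 1+item 3+item 5: weight 20, pallet count 11, value 74
Best: $85.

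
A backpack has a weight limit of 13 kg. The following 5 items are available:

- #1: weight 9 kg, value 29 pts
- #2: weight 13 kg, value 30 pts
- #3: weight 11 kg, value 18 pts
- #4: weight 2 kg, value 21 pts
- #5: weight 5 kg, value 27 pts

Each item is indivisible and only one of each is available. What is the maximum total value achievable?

50 pts

Check high-value combinations within 13 kg:
- #1+#4: weight 9+2=11, value 29+21=50
- #4+#5: weight 2+5=7, value 21+27=48
- #3+#4: weight 11+2=13, value 18+21=39
- #2: weight 13, value 30
Best: 50 pts.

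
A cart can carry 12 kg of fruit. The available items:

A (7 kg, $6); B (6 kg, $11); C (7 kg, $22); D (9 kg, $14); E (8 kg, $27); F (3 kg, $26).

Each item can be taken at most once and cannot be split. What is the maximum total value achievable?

$53

Check high-value combinations within 12 kg:
- E+F: weight 8+3=11, value 27+26=53
- C+F: weight 7+3=10, value 22+26=48
- D+F: weight 9+3=12, value 14+26=40
- B+F: weight 6+3=9, value 11+26=37
Best: $53.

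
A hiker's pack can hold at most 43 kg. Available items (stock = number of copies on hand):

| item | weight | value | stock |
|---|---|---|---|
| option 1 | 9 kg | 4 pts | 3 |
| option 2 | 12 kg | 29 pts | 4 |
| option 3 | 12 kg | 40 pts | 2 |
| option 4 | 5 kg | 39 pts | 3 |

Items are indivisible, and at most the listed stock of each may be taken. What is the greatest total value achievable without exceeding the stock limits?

197 pts

Best selections within weight 43 and stock limits:
- 2×option 3 + 3×option 4: weight 39, value 197
- 1×option 2 + 1×option 3 + 3×option 4: weight 39, value 186
- 2×option 2 + 3×option 4: weight 39, value 175
- 1×option 1 + 2×option 3 + 2×option 4: weight 43, value 162
Best: 197 pts.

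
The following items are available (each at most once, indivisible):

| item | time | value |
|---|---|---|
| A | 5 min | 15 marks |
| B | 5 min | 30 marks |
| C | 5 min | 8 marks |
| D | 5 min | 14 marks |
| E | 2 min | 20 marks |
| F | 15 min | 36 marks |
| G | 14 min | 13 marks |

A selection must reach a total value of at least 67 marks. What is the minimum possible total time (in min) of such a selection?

Subsets with value ≥ 67, sorted by total time:
- A+B+D+E: time 17, value 79
- A+B+C+E: time 17, value 73
- B+C+D+E: time 17, value 72
Minimum time: 17 min.

17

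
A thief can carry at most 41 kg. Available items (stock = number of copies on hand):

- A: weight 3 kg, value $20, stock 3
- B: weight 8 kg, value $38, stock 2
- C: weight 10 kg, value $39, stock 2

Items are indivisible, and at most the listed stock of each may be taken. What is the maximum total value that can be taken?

Best selections within weight 41 and stock limits:
- 3×A + 1×B + 2×C: weight 37, value 176
- 3×A + 2×B + 1×C: weight 35, value 175
- 1×A + 2×B + 2×C: weight 39, value 174
Best: $176.

$176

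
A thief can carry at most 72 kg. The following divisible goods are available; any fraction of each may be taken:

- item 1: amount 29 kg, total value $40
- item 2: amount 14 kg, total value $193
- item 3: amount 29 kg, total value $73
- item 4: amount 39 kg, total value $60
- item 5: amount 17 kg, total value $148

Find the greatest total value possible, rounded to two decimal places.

432.46

Take in order of value per unit:
- item 2 (193/14 per unit): all 14 → value 193, running total 193.00
- item 5 (148/17 per unit): all 17 → value 148, running total 341.00
- item 3 (73/29 per unit): all 29 → value 73, running total 414.00
- item 4 (60/39 per unit): 12 of 39 → value 12×60/39 = 18.4615, running total 432.46
Total 432.46.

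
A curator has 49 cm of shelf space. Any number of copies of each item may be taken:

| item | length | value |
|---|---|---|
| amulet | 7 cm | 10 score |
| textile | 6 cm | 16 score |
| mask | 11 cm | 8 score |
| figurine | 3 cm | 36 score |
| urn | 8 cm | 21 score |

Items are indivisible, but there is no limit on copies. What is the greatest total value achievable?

576 score

Best value-per-unit is figurine at 36/3, and filling with it alone uses length 16×3=48. No mix of the others beats 16×36 = 576.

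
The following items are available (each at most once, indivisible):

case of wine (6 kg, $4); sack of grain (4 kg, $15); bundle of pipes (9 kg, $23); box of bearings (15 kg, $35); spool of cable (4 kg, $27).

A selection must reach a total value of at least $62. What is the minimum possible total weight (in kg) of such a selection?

17

Subsets with value ≥ 62, sorted by total weight:
- sack of grain+bundle of pipes+spool of cable: weight 17, value 65
- box of bearings+spool of cable: weight 19, value 62
- sack of grain+box of bearings+spool of cable: weight 23, value 77
- case of wine+sack of grain+bundle of pipes+spool of cable: weight 23, value 69
Minimum weight: 17 kg.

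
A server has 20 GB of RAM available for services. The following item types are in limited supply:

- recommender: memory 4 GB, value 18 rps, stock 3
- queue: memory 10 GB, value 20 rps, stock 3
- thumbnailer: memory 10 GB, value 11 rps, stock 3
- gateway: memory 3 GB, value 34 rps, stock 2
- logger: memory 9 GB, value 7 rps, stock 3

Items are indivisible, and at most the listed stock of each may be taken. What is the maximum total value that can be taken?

122 rps

Best selections within memory 20 and stock limits:
- 3×recommender + 2×gateway: memory 18, value 122
- 1×recommender + 1×queue + 2×gateway: memory 20, value 106
- 2×recommender + 2×gateway: memory 14, value 104
- 1×recommender + 1×thumbnailer + 2×gateway: memory 20, value 97
Best: 122 rps.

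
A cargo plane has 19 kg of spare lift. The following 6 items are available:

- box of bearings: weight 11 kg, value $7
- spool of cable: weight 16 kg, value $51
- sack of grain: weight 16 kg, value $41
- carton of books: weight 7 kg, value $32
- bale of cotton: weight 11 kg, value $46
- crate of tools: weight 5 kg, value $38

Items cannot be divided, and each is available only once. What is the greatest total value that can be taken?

$84

Check high-value combinations within 19 kg:
- bale of cotton+crate of tools: weight 11+5=16, value 46+38=84
- carton of books+bale of cotton: weight 7+11=18, value 32+46=78
- carton of books+crate of tools: weight 7+5=12, value 32+38=70
- spool of cable: weight 16, value 51
- bale of cotton: weight 11, value 46
Best: $84.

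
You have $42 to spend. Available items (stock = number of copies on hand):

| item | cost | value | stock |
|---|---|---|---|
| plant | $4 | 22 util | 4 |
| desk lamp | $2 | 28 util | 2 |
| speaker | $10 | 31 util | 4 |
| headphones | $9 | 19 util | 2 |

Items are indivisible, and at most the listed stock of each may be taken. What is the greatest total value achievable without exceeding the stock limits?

Top feasible selections:
- 4×plant + 2×desk lamp + 2×speaker: cost 40, value 206
- 4×plant + 2×desk lamp + 1×speaker + 1×headphones: cost 39, value 194
- 2×plant + 2×desk lamp + 3×speaker: cost 42, value 193
Best: 206 util.

206 util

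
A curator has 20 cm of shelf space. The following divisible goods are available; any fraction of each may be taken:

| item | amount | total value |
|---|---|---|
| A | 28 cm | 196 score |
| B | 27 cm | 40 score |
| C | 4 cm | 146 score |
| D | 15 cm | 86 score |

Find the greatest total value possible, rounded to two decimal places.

258.00

Take in order of value per unit:
- C (146/4 per unit): all 4 → value 146, running total 146.00
- A (196/28 per unit): 16 of 28 → value 16×196/28 = 112.0000, running total 258.00
Total 258.00.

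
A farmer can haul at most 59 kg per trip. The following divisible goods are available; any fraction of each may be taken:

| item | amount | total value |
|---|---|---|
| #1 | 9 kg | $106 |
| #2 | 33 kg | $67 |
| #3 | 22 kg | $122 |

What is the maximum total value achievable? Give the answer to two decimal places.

Take in order of value per unit:
- #1 (106/9 per unit): all 9 → value 106, running total 106.00
- #3 (122/22 per unit): all 22 → value 122, running total 228.00
- #2 (67/33 per unit): 28 of 33 → value 28×67/33 = 56.8485, running total 284.85
Total 284.85.

284.85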